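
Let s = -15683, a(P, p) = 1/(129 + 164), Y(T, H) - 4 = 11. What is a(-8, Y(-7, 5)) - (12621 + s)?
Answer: 897167/293 ≈ 3062.0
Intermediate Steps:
Y(T, H) = 15 (Y(T, H) = 4 + 11 = 15)
a(P, p) = 1/293
a(-8, Y(-7, 5)) - (12621 + s) = 1/293 - (12621 - 15683) = 1/293 - 1*(-3062) = 1/293 + 3062 = 897167/293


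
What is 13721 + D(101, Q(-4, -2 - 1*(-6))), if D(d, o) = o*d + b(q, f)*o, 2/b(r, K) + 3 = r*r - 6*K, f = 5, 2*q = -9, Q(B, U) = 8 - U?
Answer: 720343/51 ≈ 14124.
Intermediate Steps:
q = -9/2 (q = (1/2)*(-9) = -9/2 ≈ -4.5000)
b(r, K) = 2/(-3 + r**2 - 6*K) (b(r, K) = 2/(-3 + (r*r - 6*K)) = 2/(-3 + (r**2 - 6*K)) = 2/(-3 + r**2 - 6*K))
D(d, o) = -8*o/51 + d*o (D(d, o) = o*d + (2/(-3 + (-9/2)**2 - 6*5))*o = d*o + (2/(-3 + 81/4 - 30))*o = d*o + (2/(-51/4))*o = d*o + (2*(-4/51))*o = d*o - 8*o/51 = -8*o/51 + d*o)
13721 + D(101, Q(-4, -2 - 1*(-6))) = 13721 + (8 - (-2 - 1*(-6)))*(-8 + 51*101)/51 = 13721 + (8 - (-2 + 6))*(-8 + 5151)/51 = 13721 + (1/51)*(8 - 1*4)*5143 = 13721 + (1/51)*(8 - 4)*5143 = 13721 + (1/51)*4*5143 = 13721 + 20572/51 = 720343/51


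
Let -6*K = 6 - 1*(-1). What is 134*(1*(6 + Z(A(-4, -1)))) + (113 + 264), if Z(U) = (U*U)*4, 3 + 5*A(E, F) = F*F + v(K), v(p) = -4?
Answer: 48821/25 ≈ 1952.8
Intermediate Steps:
K = -7/6 (K = -(6 - 1*(-1))/6 = -(6 + 1)/6 = -⅙*7 = -7/6 ≈ -1.1667)
A(E, F) = -7/5 + F²/5 (A(E, F) = -⅗ + (F*F - 4)/5 = -⅗ + (F² - 4)/5 = -⅗ + (-4 + F²)/5 = -⅗ + (-⅘ + F²/5) = -7/5 + F²/5)
Z(U) = 4*U² (Z(U) = U²*4 = 4*U²)
134*(1*(6 + Z(A(-4, -1)))) + (113 + 264) = 134*(1*(6 + 4*(-7/5 + (⅕)*(-1)²)²)) + (113 + 264) = 134*(1*(6 + 4*(-7/5 + (⅕)*1)²)) + 377 = 134*(1*(6 + 4*(-7/5 + ⅕)²)) + 377 = 134*(1*(6 + 4*(-6/5)²)) + 377 = 134*(1*(6 + 4*(36/25))) + 377 = 134*(1*(6 + 144/25)) + 377 = 134*(1*(294/25)) + 377 = 134*(294/25) + 377 = 39396/25 + 377 = 48821/25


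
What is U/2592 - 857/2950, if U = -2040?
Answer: -171653/159300 ≈ -1.0775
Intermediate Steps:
U/2592 - 857/2950 = -2040/2592 - 857/2950 = -2040*1/2592 - 857*1/2950 = -85/108 - 857/2950 = -171653/159300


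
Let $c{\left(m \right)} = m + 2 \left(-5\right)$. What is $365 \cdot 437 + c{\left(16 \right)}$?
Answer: $159511$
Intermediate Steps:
$c{\left(m \right)} = -10 + m$ ($c{\left(m \right)} = m - 10 = -10 + m$)
$365 \cdot 437 + c{\left(16 \right)} = 365 \cdot 437 + \left(-10 + 16\right) = 159505 + 6 = 159511$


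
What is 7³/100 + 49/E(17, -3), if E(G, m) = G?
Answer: 10731/1700 ≈ 6.3124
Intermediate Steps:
7³/100 + 49/E(17, -3) = 7³/100 + 49/17 = 343*(1/100) + 49*(1/17) = 343/100 + 49/17 = 10731/1700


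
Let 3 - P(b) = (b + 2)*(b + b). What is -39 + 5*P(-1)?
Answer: -14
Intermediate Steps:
P(b) = 3 - 2*b*(2 + b) (P(b) = 3 - (b + 2)*(b + b) = 3 - (2 + b)*2*b = 3 - 2*b*(2 + b))
-39 + 5*P(-1) = -39 + 5*(3 - 4*(-1) - 2*(-1)**2) = -39 + 5*(3 + 4 - 2*1) = -39 + 5*(3 + 4 - 2) = -39 + 5*5 = -39 + 25 = -14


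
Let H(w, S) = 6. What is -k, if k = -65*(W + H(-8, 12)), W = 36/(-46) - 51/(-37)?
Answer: 364845/851 ≈ 428.73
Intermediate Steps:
W = 507/851 (W = 36*(-1/46) - 51*(-1/37) = -18/23 + 51/37 = 507/851 ≈ 0.59577)
k = -364845/851 (k = -65*(507/851 + 6) = -65*5613/851 = -364845/851 ≈ -428.73)
-k = -1*(-364845/851) = 364845/851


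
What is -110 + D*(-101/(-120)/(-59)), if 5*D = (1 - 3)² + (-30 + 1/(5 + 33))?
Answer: -49290771/448400 ≈ -109.93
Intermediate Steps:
D = -987/190 (D = ((1 - 3)² + (-30 + 1/(5 + 33)))/5 = ((-2)² + (-30 + 1/38))/5 = (4 + (-30 + 1/38))/5 = (4 - 1139/38)/5 = (⅕)*(-987/38) = -987/190 ≈ -5.1947)
-110 + D*(-101/(-120)/(-59)) = -110 - 987*(-101/(-120))/(190*(-59)) = -110 - 987*(-101*(-1/120))*(-1)/(190*59) = -110 - 33229*(-1)/(7600*59) = -110 - 987/190*(-101/7080) = -110 + 33229/448400 = -49290771/448400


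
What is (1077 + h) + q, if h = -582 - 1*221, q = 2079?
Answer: 2353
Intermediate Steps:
h = -803 (h = -582 - 221 = -803)
(1077 + h) + q = (1077 - 803) + 2079 = 274 + 2079 = 2353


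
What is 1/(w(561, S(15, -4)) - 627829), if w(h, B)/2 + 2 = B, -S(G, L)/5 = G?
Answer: -1/627983 ≈ -1.5924e-6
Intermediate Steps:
S(G, L) = -5*G
w(h, B) = -4 + 2*B
1/(w(561, S(15, -4)) - 627829) = 1/((-4 + 2*(-5*15)) - 627829) = 1/((-4 + 2*(-75)) - 627829) = 1/((-4 - 150) - 627829) = 1/(-154 - 627829) = 1/(-627983) = -1/627983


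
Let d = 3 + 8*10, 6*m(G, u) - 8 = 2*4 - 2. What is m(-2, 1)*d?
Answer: 581/3 ≈ 193.67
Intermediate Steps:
m(G, u) = 7/3 (m(G, u) = 4/3 + (2*4 - 2)/6 = 4/3 + (8 - 2)/6 = 4/3 + (1/6)*6 = 4/3 + 1 = 7/3)
d = 83 (d = 3 + 80 = 83)
m(-2, 1)*d = (7/3)*83 = 581/3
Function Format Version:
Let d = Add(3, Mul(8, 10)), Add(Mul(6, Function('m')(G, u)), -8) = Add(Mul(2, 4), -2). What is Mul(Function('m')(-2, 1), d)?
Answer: Rational(581, 3) ≈ 193.67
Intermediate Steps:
Function('m')(G, u) = Rational(7, 3) (Function('m')(G, u) = Add(Rational(4, 3), Mul(Rational(1, 6), Add(Mul(2, 4), -2))) = Add(Rational(4, 3), Mul(Rational(1, 6), Add(8, -2))) = Add(Rational(4, 3), Mul(Rational(1, 6), 6)) = Add(Rational(4, 3), 1) = Rational(7, 3))
d = 83 (d = Add(3, 80) = 83)
Mul(Function('m')(-2, 1), d) = Mul(Rational(7, 3), 83) = Rational(581, 3)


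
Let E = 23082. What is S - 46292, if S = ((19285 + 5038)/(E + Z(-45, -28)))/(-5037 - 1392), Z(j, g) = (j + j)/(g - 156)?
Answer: -48615693633736/1050196437 ≈ -46292.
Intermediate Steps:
Z(j, g) = 2*j/(-156 + g) (Z(j, g) = (2*j)/(-156 + g) = 2*j/(-156 + g))
S = -172132/1050196437 (S = ((19285 + 5038)/(23082 + 2*(-45)/(-156 - 28)))/(-5037 - 1392) = (24323/(23082 + 2*(-45)/(-184)))/(-6429) = (24323/(23082 + 2*(-45)*(-1/184)))*(-1/6429) = (24323/(23082 + 45/92))*(-1/6429) = (24323/(2123589/92))*(-1/6429) = (24323*(92/2123589))*(-1/6429) = (172132/163353)*(-1/6429) = -172132/1050196437 ≈ -0.00016390)
S - 46292 = -172132/1050196437 - 46292 = -48615693633736/1050196437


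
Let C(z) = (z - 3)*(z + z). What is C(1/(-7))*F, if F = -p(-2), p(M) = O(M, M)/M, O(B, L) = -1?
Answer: -22/49 ≈ -0.44898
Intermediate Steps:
p(M) = -1/M
C(z) = 2*z*(-3 + z) (C(z) = (-3 + z)*(2*z) = 2*z*(-3 + z))
F = -½ (F = -(-1)/(-2) = -(-1)*(-1)/2 = -1*½ = -½ ≈ -0.50000)
C(1/(-7))*F = (2*(-3 + 1/(-7))/(-7))*(-½) = (2*(-⅐)*(-3 - ⅐))*(-½) = (2*(-⅐)*(-22/7))*(-½) = (44/49)*(-½) = -22/49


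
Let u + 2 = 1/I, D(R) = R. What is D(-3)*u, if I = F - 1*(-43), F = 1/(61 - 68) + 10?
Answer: 2199/370 ≈ 5.9432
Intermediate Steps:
F = 69/7 (F = 1/(-7) + 10 = -1/7 + 10 = 69/7 ≈ 9.8571)
I = 370/7 (I = 69/7 - 1*(-43) = 69/7 + 43 = 370/7 ≈ 52.857)
u = -733/370 (u = -2 + 1/(370/7) = -2 + 7/370 = -733/370 ≈ -1.9811)
D(-3)*u = -3*(-733/370) = 2199/370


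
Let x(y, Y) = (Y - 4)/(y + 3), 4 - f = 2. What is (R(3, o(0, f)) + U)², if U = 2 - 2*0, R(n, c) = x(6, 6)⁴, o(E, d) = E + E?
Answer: 172607044/43046721 ≈ 4.0098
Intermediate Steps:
f = 2 (f = 4 - 1*2 = 4 - 2 = 2)
o(E, d) = 2*E
x(y, Y) = (-4 + Y)/(3 + y)
R(n, c) = 16/6561 (R(n, c) = ((-4 + 6)/(3 + 6))⁴ = (2/9)⁴ = 16/6561)
U = 2 (U = 2 + 0 = 2)
(R(3, o(0, f)) + U)² = (16/6561 + 2)² = (13138/6561)² = 172607044/43046721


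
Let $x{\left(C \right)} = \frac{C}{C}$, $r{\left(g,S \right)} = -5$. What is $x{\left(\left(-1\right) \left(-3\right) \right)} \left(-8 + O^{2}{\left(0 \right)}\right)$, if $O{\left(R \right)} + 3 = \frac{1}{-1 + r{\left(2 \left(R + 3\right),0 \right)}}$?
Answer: $\frac{73}{36} \approx 2.0278$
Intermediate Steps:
$x{\left(C \right)} = 1$
$O{\left(R \right)} = - \frac{19}{6}$ ($O{\left(R \right)} = -3 + \frac{1}{-1 - 5} = -3 + \frac{1}{-6} = -3 - \frac{1}{6} = - \frac{19}{6}$)
$x{\left(\left(-1\right) \left(-3\right) \right)} \left(-8 + O^{2}{\left(0 \right)}\right) = 1 \left(-8 + \left(- \frac{19}{6}\right)^{2}\right) = 1 \left(-8 + \frac{361}{36}\right) = 1 \cdot \frac{73}{36} = \frac{73}{36}$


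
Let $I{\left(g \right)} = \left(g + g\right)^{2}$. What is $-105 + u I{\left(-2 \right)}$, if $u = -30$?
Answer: $-585$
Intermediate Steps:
$I{\left(g \right)} = 4 g^{2}$ ($I{\left(g \right)} = \left(2 g\right)^{2} = 4 g^{2}$)
$-105 + u I{\left(-2 \right)} = -105 - 30 \cdot 4 \left(-2\right)^{2} = -105 - 30 \cdot 4 \cdot 4 = -105 - 480 = -585$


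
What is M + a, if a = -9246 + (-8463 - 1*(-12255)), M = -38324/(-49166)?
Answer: -10312040/1891 ≈ -5453.2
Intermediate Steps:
M = 1474/1891 (M = -38324*(-1/49166) = 1474/1891 ≈ 0.77948)
a = -5454 (a = -9246 + (-8463 + 12255) = -9246 + 3792 = -5454)
M + a = 1474/1891 - 5454 = -10312040/1891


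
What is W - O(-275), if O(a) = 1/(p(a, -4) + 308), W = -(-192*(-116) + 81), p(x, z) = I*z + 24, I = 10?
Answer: -6527077/292 ≈ -22353.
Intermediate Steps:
p(x, z) = 24 + 10*z (p(x, z) = 10*z + 24 = 24 + 10*z)
W = -22353 (W = -(22272 + 81) = -1*22353 = -22353)
O(a) = 1/292 (O(a) = 1/((24 + 10*(-4)) + 308) = 1/((24 - 40) + 308) = 1/(-16 + 308) = 1/292)
W - O(-275) = -22353 - 1*1/292 = -22353 - 1/292 = -6527077/292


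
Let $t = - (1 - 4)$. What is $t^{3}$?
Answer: $27$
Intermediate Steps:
$t = 3$ ($t = \left(-1\right) \left(-3\right) = 3$)
$t^{3} = 3^{3} = 27$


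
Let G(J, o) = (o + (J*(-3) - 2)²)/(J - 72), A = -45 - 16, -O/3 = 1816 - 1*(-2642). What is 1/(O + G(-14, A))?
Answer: -86/1151703 ≈ -7.4672e-5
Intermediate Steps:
O = -13374 (O = -3*(1816 - 1*(-2642)) = -3*(1816 + 2642) = -3*4458 = -13374)
A = -61
G(J, o) = (o + (-2 - 3*J)²)/(-72 + J) (G(J, o) = (o + (-3*J - 2)²)/(-72 + J) = (o + (-2 - 3*J)²)/(-72 + J))
1/(O + G(-14, A)) = 1/(-13374 + (-61 + (2 + 3*(-14))²)/(-72 - 14)) = 1/(-13374 + (-61 + (2 - 42)²)/(-86)) = 1/(-13374 - (-61 + (-40)²)/86) = 1/(-13374 - (-61 + 1600)/86) = 1/(-13374 - 1/86*1539) = 1/(-13374 - 1539/86) = 1/(-1151703/86) = -86/1151703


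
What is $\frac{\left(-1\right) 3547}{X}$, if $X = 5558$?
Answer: $- \frac{3547}{5558} \approx -0.63818$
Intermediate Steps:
$\frac{\left(-1\right) 3547}{X} = \frac{\left(-1\right) 3547}{5558} = \left(-3547\right) \frac{1}{5558} = - \frac{3547}{5558}$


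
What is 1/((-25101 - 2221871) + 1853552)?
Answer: -1/393420 ≈ -2.5418e-6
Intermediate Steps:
1/((-25101 - 2221871) + 1853552) = 1/(-2246972 + 1853552) = 1/(-393420) = -1/393420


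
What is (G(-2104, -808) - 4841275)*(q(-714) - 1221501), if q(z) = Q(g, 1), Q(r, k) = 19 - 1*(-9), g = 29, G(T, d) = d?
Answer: 5914473648259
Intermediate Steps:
Q(r, k) = 28 (Q(r, k) = 19 + 9 = 28)
q(z) = 28
(G(-2104, -808) - 4841275)*(q(-714) - 1221501) = (-808 - 4841275)*(28 - 1221501) = -4842083*(-1221473) = 5914473648259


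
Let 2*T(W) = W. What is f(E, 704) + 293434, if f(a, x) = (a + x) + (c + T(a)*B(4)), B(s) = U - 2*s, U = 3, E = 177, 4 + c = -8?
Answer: 587721/2 ≈ 2.9386e+5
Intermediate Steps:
c = -12 (c = -4 - 8 = -12)
T(W) = W/2
B(s) = 3 - 2*s
f(a, x) = -12 + x - 3*a/2 (f(a, x) = (a + x) + (-12 + (a/2)*(3 - 2*4)) = (a + x) + (-12 + (a/2)*(3 - 8)) = (a + x) + (-12 + (a/2)*(-5)) = (a + x) + (-12 - 5*a/2) = -12 + x - 3*a/2)
f(E, 704) + 293434 = (-12 + 704 - 3/2*177) + 293434 = (-12 + 704 - 531/2) + 293434 = 853/2 + 293434 = 587721/2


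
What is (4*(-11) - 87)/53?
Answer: -131/53 ≈ -2.4717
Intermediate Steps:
(4*(-11) - 87)/53 = (-44 - 87)/53 = (1/53)*(-131) = -131/53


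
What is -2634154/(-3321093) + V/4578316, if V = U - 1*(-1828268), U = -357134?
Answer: 8472881117063/7602506609694 ≈ 1.1145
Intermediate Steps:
V = 1471134 (V = -357134 - 1*(-1828268) = -357134 + 1828268 = 1471134)
-2634154/(-3321093) + V/4578316 = -2634154/(-3321093) + 1471134/4578316 = -2634154*(-1/3321093) + 1471134*(1/4578316) = 2634154/3321093 + 735567/2289158 = 8472881117063/7602506609694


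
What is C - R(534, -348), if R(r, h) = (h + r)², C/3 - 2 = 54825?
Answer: 129885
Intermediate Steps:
C = 164481 (C = 6 + 3*54825 = 6 + 164475 = 164481)
C - R(534, -348) = 164481 - (-348 + 534)² = 164481 - 1*186² = 164481 - 1*34596 = 164481 - 34596 = 129885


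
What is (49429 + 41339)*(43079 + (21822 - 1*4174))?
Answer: 5512068336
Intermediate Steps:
(49429 + 41339)*(43079 + (21822 - 1*4174)) = 90768*(43079 + (21822 - 4174)) = 90768*(43079 + 17648) = 90768*60727 = 5512068336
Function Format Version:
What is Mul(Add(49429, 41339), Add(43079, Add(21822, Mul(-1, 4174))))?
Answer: 5512068336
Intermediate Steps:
Mul(Add(49429, 41339), Add(43079, Add(21822, Mul(-1, 4174)))) = Mul(90768, Add(43079, Add(21822, -4174))) = Mul(90768, Add(43079, 17648)) = Mul(90768, 60727) = 5512068336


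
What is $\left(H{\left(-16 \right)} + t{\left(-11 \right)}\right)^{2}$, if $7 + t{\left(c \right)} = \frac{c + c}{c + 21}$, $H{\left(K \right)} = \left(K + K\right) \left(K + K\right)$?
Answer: $\frac{25745476}{25} \approx 1.0298 \cdot 10^{6}$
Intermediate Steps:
$H{\left(K \right)} = 4 K^{2}$ ($H{\left(K \right)} = 2 K 2 K = 4 K^{2}$)
$t{\left(c \right)} = -7 + \frac{2 c}{21 + c}$ ($t{\left(c \right)} = -7 + \frac{c + c}{c + 21} = -7 + \frac{2 c}{21 + c}$)
$\left(H{\left(-16 \right)} + t{\left(-11 \right)}\right)^{2} = \left(4 \left(-16\right)^{2} + \frac{-147 - -55}{21 - 11}\right)^{2} = \left(4 \cdot 256 + \frac{-147 + 55}{10}\right)^{2} = \left(1024 + \frac{1}{10} \left(-92\right)\right)^{2} = \left(1024 - \frac{46}{5}\right)^{2} = \left(\frac{5074}{5}\right)^{2} = \frac{25745476}{25}$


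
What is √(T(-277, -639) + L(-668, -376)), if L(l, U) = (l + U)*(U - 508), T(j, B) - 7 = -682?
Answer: 3*√102469 ≈ 960.32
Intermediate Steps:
T(j, B) = -675 (T(j, B) = 7 - 682 = -675)
L(l, U) = (-508 + U)*(U + l) (L(l, U) = (U + l)*(-508 + U) = (-508 + U)*(U + l))
√(T(-277, -639) + L(-668, -376)) = √(-675 + ((-376)² - 508*(-376) - 508*(-668) - 376*(-668))) = √(-675 + (141376 + 191008 + 339344 + 251168)) = √(-675 + 922896) = √922221 = 3*√102469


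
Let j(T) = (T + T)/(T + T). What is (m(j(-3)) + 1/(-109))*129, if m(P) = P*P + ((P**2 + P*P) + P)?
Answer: 56115/109 ≈ 514.82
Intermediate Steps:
j(T) = 1 (j(T) = (2*T)/((2*T)) = (2*T)*(1/(2*T)) = 1)
m(P) = P + 3*P**2 (m(P) = P**2 + ((P**2 + P**2) + P) = P**2 + (2*P**2 + P) = P**2 + (P + 2*P**2) = P + 3*P**2)
(m(j(-3)) + 1/(-109))*129 = (1*(1 + 3*1) + 1/(-109))*129 = (1*(1 + 3) - 1/109)*129 = (1*4 - 1/109)*129 = (4 - 1/109)*129 = (435/109)*129 = 56115/109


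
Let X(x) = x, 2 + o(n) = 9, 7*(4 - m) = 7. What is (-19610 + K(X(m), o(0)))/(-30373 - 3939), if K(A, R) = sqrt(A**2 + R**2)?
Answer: 9805/17156 - sqrt(58)/34312 ≈ 0.57130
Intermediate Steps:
m = 3 (m = 4 - 1/7*7 = 4 - 1 = 3)
o(n) = 7 (o(n) = -2 + 9 = 7)
(-19610 + K(X(m), o(0)))/(-30373 - 3939) = (-19610 + sqrt(3**2 + 7**2))/(-30373 - 3939) = (-19610 + sqrt(9 + 49))/(-34312) = (-19610 + sqrt(58))*(-1/34312) = 9805/17156 - sqrt(58)/34312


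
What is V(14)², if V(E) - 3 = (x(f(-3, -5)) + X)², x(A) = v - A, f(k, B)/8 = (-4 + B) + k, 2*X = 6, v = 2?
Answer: 104121616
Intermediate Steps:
X = 3 (X = (½)*6 = 3)
f(k, B) = -32 + 8*B + 8*k (f(k, B) = 8*((-4 + B) + k) = 8*(-4 + B + k) = -32 + 8*B + 8*k)
x(A) = 2 - A
V(E) = 10204 (V(E) = 3 + ((2 - (-32 + 8*(-5) + 8*(-3))) + 3)² = 3 + ((2 - (-32 - 40 - 24)) + 3)² = 3 + ((2 - 1*(-96)) + 3)² = 3 + ((2 + 96) + 3)² = 3 + (98 + 3)² = 3 + 101² = 3 + 10201 = 10204)
V(14)² = 10204² = 104121616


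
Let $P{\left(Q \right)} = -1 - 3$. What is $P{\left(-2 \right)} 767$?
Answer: $-3068$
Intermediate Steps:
$P{\left(Q \right)} = -4$ ($P{\left(Q \right)} = -1 - 3 = -4$)
$P{\left(-2 \right)} 767 = \left(-4\right) 767 = -3068$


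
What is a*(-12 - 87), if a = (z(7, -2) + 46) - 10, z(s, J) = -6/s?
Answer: -24354/7 ≈ -3479.1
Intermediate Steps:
a = 246/7 (a = (-6/7 + 46) - 10 = 316/7 - 10 = 246/7 ≈ 35.143)
a*(-12 - 87) = 246*(-12 - 87)/7 = (246/7)*(-99) = -24354/7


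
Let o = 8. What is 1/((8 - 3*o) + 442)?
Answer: 1/426 ≈ 0.0023474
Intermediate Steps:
1/((8 - 3*o) + 442) = 1/((8 - 3*8) + 442) = 1/((8 - 24) + 442) = 1/(-16 + 442) = 1/426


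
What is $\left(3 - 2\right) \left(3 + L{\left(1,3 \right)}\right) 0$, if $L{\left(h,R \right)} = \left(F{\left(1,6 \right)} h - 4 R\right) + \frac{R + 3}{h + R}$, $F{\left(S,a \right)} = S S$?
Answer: $0$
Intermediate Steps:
$F{\left(S,a \right)} = S^{2}$
$L{\left(h,R \right)} = h - 4 R + \frac{3 + R}{R + h}$ ($L{\left(h,R \right)} = \left(1^{2} h - 4 R\right) + \frac{R + 3}{h + R} = \left(1 h - 4 R\right) + \frac{3 + R}{R + h} = \left(h - 4 R\right) + \frac{3 + R}{R + h} = h - 4 R + \frac{3 + R}{R + h}$)
$\left(3 - 2\right) \left(3 + L{\left(1,3 \right)}\right) 0 = \left(3 - 2\right) \left(3 + \frac{3 + 3 + 1^{2} - 4 \cdot 3^{2} - 9 \cdot 1}{3 + 1}\right) 0 = \left(3 - 2\right) \left(3 + \frac{3 + 3 + 1 - 36 - 9}{4}\right) 0 = 1 \left(3 + \frac{3 + 3 + 1 - 36 - 9}{4}\right) 0 = 1 \left(3 + \frac{1}{4} \left(-38\right)\right) 0 = 1 \left(3 - \frac{19}{2}\right) 0 = 1 \left(\left(- \frac{13}{2}\right) 0\right) = 1 \cdot 0 = 0$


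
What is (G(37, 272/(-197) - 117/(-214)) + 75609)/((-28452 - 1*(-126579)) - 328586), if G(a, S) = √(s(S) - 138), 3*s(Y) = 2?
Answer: -75609/230459 - 2*I*√309/691377 ≈ -0.32808 - 5.085e-5*I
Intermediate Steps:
s(Y) = ⅔ (s(Y) = (⅓)*2 = ⅔)
G(a, S) = 2*I*√309/3 (G(a, S) = √(⅔ - 138) = √(-412/3) = 2*I*√309/3)
(G(37, 272/(-197) - 117/(-214)) + 75609)/((-28452 - 1*(-126579)) - 328586) = (2*I*√309/3 + 75609)/((-28452 - 1*(-126579)) - 328586) = (75609 + 2*I*√309/3)/((-28452 + 126579) - 328586) = (75609 + 2*I*√309/3)/(98127 - 328586) = (75609 + 2*I*√309/3)/(-230459) = (75609 + 2*I*√309/3)*(-1/230459) = -75609/230459 - 2*I*√309/691377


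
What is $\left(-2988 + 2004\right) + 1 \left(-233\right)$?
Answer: $-1217$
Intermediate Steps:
$\left(-2988 + 2004\right) + 1 \left(-233\right) = -984 - 233 = -1217$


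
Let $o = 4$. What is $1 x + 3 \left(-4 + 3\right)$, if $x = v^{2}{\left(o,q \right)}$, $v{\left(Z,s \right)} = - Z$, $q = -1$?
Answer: $13$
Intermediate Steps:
$x = 16$ ($x = \left(\left(-1\right) 4\right)^{2} = \left(-4\right)^{2} = 16$)
$1 x + 3 \left(-4 + 3\right) = 1 \cdot 16 + 3 \left(-4 + 3\right) = 16 + 3 \left(-1\right) = 16 - 3 = 13$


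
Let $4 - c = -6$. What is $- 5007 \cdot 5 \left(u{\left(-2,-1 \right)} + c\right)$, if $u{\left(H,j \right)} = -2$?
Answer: $-200280$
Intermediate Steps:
$c = 10$ ($c = 4 - -6 = 4 + 6 = 10$)
$- 5007 \cdot 5 \left(u{\left(-2,-1 \right)} + c\right) = - 5007 \cdot 5 \left(-2 + 10\right) = - 5007 \cdot 5 \cdot 8 = \left(-5007\right) 40 = -200280$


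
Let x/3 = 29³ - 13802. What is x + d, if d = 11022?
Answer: 42783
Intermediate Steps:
x = 31761 (x = 3*(29³ - 13802) = 3*(24389 - 13802) = 3*10587 = 31761)
x + d = 31761 + 11022 = 42783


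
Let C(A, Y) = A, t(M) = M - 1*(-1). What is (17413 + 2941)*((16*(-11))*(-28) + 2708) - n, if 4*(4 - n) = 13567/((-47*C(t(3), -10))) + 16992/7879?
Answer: 920883244185223/5925008 ≈ 1.5542e+8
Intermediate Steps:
t(M) = 1 + M (t(M) = M + 1 = 1 + M)
n = 127399929/5925008 (n = 4 - (13567/((-47*(1 + 3))) + 16992/7879)/4 = 4 - (13567/((-47*4)) + 16992*(1/7879))/4 = 4 - (13567/(-188) + 16992/7879)/4 = 4 - (13567*(-1/188) + 16992/7879)/4 = 4 - (-13567/188 + 16992/7879)/4 = 4 - ¼*(-103699897/1481252) = 4 + 103699897/5925008 = 127399929/5925008 ≈ 21.502)
(17413 + 2941)*((16*(-11))*(-28) + 2708) - n = (17413 + 2941)*((16*(-11))*(-28) + 2708) - 1*127399929/5925008 = 20354*(-176*(-28) + 2708) - 127399929/5925008 = 20354*(4928 + 2708) - 127399929/5925008 = 20354*7636 - 127399929/5925008 = 155423144 - 127399929/5925008 = 920883244185223/5925008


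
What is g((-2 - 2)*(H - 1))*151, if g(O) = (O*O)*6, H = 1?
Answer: 0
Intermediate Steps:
g(O) = 6*O² (g(O) = O²*6 = 6*O²)
g((-2 - 2)*(H - 1))*151 = (6*((-2 - 2)*(1 - 1))²)*151 = (6*(-4*0)²)*151 = (6*0²)*151 = (6*0)*151 = 0*151 = 0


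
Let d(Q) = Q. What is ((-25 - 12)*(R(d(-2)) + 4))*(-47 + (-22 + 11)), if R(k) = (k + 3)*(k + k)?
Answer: 0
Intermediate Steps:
R(k) = 2*k*(3 + k) (R(k) = (3 + k)*(2*k) = 2*k*(3 + k))
((-25 - 12)*(R(d(-2)) + 4))*(-47 + (-22 + 11)) = ((-25 - 12)*(2*(-2)*(3 - 2) + 4))*(-47 + (-22 + 11)) = (-37*(2*(-2)*1 + 4))*(-47 - 11) = -37*(-4 + 4)*(-58) = -37*0*(-58) = 0*(-58) = 0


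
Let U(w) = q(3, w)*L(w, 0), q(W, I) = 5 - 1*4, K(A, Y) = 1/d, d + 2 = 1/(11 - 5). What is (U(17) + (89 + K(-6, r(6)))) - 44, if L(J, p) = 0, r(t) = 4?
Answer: 489/11 ≈ 44.455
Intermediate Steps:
d = -11/6 (d = -2 + 1/(11 - 5) = -2 + 1/6 = -2 + ⅙ = -11/6 ≈ -1.8333)
K(A, Y) = -6/11 (K(A, Y) = 1/(-11/6) = -6/11)
q(W, I) = 1 (q(W, I) = 5 - 4 = 1)
U(w) = 0 (U(w) = 1*0 = 0)
(U(17) + (89 + K(-6, r(6)))) - 44 = (0 + (89 - 6/11)) - 44 = (0 + 973/11) - 44 = 973/11 - 44 = 489/11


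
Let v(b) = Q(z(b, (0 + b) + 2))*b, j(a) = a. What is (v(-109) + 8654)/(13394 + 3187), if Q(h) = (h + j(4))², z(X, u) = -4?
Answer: 8654/16581 ≈ 0.52192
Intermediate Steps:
Q(h) = (4 + h)² (Q(h) = (h + 4)² = (4 + h)²)
v(b) = 0 (v(b) = (4 - 4)²*b = 0²*b = 0*b = 0)
(v(-109) + 8654)/(13394 + 3187) = (0 + 8654)/(13394 + 3187) = 8654/16581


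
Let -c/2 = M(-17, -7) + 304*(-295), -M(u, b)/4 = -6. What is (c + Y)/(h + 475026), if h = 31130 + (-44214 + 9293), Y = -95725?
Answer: 83587/471235 ≈ 0.17738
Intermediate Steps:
M(u, b) = 24 (M(u, b) = -4*(-6) = 24)
h = -3791 (h = 31130 - 34921 = -3791)
c = 179312 (c = -2*(24 + 304*(-295)) = -2*(24 - 89680) = -2*(-89656) = 179312)
(c + Y)/(h + 475026) = (179312 - 95725)/(-3791 + 475026) = 83587/471235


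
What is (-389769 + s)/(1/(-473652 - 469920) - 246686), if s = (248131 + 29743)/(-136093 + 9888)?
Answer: 46415320566041868/29376233332008565 ≈ 1.5800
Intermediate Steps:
s = -277874/126205 (s = 277874/(-126205) = 277874*(-1/126205) = -277874/126205 ≈ -2.2018)
(-389769 + s)/(1/(-473652 - 469920) - 246686) = (-389769 - 277874/126205)/(1/(-473652 - 469920) - 246686) = -49191074519/(126205*(1/(-943572) - 246686)) = -49191074519/(126205*(-1/943572 - 246686)) = -49191074519/(126205*(-232766002393/943572)) = -49191074519/126205*(-943572/232766002393) = 46415320566041868/29376233332008565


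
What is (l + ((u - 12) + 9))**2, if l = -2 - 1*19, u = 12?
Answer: 144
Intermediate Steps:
l = -21 (l = -2 - 19 = -21)
(l + ((u - 12) + 9))**2 = (-21 + ((12 - 12) + 9))**2 = (-21 + (0 + 9))**2 = (-21 + 9)**2 = (-12)**2 = 144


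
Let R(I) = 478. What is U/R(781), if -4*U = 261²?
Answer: -68121/1912 ≈ -35.628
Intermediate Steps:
U = -68121/4 (U = -¼*261² = -¼*68121 = -68121/4 ≈ -17030.)
U/R(781) = -68121/4/478 = -68121/4*1/478 = -68121/1912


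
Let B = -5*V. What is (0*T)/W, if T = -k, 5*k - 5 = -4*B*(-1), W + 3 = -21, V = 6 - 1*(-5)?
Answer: 0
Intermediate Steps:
V = 11 (V = 6 + 5 = 11)
W = -24 (W = -3 - 21 = -24)
B = -55 (B = -5*11 = -55)
k = -43 (k = 1 + (-4*(-55)*(-1))/5 = 1 + (220*(-1))/5 = 1 + (⅕)*(-220) = 1 - 44 = -43)
T = 43 (T = -1*(-43) = 43)
(0*T)/W = (0*43)/(-24) = 0*(-1/24) = 0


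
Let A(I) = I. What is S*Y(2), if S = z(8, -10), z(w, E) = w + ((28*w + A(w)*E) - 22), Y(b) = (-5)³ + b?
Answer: -15990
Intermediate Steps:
Y(b) = -125 + b
z(w, E) = -22 + 29*w + E*w (z(w, E) = w + ((28*w + w*E) - 22) = w + ((28*w + E*w) - 22) = w + (-22 + 28*w + E*w) = -22 + 29*w + E*w)
S = 130 (S = -22 + 29*8 - 10*8 = -22 + 232 - 80 = 130)
S*Y(2) = 130*(-125 + 2) = 130*(-123) = -15990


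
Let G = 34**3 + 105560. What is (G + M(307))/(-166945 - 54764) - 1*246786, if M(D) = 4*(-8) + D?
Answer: -54714822413/221709 ≈ -2.4679e+5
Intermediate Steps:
M(D) = -32 + D
G = 144864 (G = 39304 + 105560 = 144864)
(G + M(307))/(-166945 - 54764) - 1*246786 = (144864 + (-32 + 307))/(-166945 - 54764) - 1*246786 = (144864 + 275)/(-221709) - 246786 = 145139*(-1/221709) - 246786 = -145139/221709 - 246786 = -54714822413/221709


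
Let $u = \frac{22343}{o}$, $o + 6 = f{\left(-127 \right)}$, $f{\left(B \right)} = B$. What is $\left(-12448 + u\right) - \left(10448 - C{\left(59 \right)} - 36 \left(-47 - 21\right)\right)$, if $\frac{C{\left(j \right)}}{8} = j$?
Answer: $- \frac{3330319}{133} \approx -25040.0$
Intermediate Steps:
$o = -133$ ($o = -6 - 127 = -133$)
$C{\left(j \right)} = 8 j$
$u = - \frac{22343}{133}$ ($u = \frac{22343}{-133} = 22343 \left(- \frac{1}{133}\right) = - \frac{22343}{133} \approx -167.99$)
$\left(-12448 + u\right) - \left(10448 - C{\left(59 \right)} - 36 \left(-47 - 21\right)\right) = \left(-12448 - \frac{22343}{133}\right) - \left(9976 - 36 \left(-47 - 21\right)\right) = - \frac{1677927}{133} + \left(\left(472 + 36 \left(-68\right)\right) - 10448\right) = - \frac{1677927}{133} + \left(\left(472 - 2448\right) - 10448\right) = - \frac{1677927}{133} - 12424 = - \frac{3330319}{133}$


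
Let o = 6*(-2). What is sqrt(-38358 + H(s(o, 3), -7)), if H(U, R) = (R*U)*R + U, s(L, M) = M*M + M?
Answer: I*sqrt(37758) ≈ 194.31*I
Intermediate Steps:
o = -12
s(L, M) = M + M**2 (s(L, M) = M**2 + M = M + M**2)
H(U, R) = U + U*R**2 (H(U, R) = U*R**2 + U = U + U*R**2)
sqrt(-38358 + H(s(o, 3), -7)) = sqrt(-38358 + (3*(1 + 3))*(1 + (-7)**2)) = sqrt(-38358 + (3*4)*(1 + 49)) = sqrt(-38358 + 12*50) = sqrt(-38358 + 600) = sqrt(-37758) = I*sqrt(37758)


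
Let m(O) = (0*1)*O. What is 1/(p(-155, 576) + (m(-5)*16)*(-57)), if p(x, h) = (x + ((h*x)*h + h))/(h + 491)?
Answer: -1067/51424859 ≈ -2.0749e-5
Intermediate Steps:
p(x, h) = (h + x + x*h²)/(491 + h) (p(x, h) = (x + (x*h² + h))/(491 + h) = (x + (h + x*h²))/(491 + h) = (h + x + x*h²)/(491 + h))
m(O) = 0 (m(O) = 0*O = 0)
1/(p(-155, 576) + (m(-5)*16)*(-57)) = 1/((576 - 155 - 155*576²)/(491 + 576) + (0*16)*(-57)) = 1/((576 - 155 - 155*331776)/1067 + 0*(-57)) = 1/((576 - 155 - 51425280)/1067 + 0) = 1/((1/1067)*(-51424859) + 0) = 1/(-51424859/1067 + 0) = 1/(-51424859/1067) = -1067/51424859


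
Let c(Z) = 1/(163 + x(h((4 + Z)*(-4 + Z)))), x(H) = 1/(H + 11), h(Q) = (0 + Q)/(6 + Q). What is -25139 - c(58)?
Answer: -27497044907/1093800 ≈ -25139.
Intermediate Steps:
h(Q) = Q/(6 + Q)
x(H) = 1/(11 + H)
c(Z) = 1/(163 + 1/(11 + (-4 + Z)*(4 + Z)/(6 + (-4 + Z)*(4 + Z)))) (c(Z) = 1/(163 + 1/(11 + ((4 + Z)*(-4 + Z))/(6 + (4 + Z)*(-4 + Z)))) = 1/(163 + 1/(11 + ((-4 + Z)*(4 + Z))/(6 + (-4 + Z)*(4 + Z)))) = 1/(163 + 1/(11 + (-4 + Z)*(4 + Z)/(6 + (-4 + Z)*(4 + Z)))))
-25139 - c(58) = -25139 - 6*(-21 + 2*58²)/(-20548 + 1957*58²) = -25139 - 6*(-21 + 2*3364)/(-20548 + 1957*3364) = -25139 - 6*(-21 + 6728)/(-20548 + 6583348) = -25139 - 6*6707/6562800 = -25139 - 1*6707/1093800 = -25139 - 6707/1093800 = -27497044907/1093800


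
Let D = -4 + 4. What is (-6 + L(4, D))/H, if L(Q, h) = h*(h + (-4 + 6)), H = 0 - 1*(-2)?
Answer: -3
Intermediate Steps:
H = 2 (H = 0 + 2 = 2)
D = 0
L(Q, h) = h*(2 + h) (L(Q, h) = h*(h + 2) = h*(2 + h))
(-6 + L(4, D))/H = (-6 + 0*(2 + 0))/2 = (-6 + 0*2)/2 = (-6 + 0)/2 = (½)*(-6) = -3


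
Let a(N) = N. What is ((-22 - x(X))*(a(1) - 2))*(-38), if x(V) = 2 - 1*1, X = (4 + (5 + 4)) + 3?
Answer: -874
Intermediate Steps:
X = 16 (X = (4 + 9) + 3 = 13 + 3 = 16)
x(V) = 1 (x(V) = 2 - 1 = 1)
((-22 - x(X))*(a(1) - 2))*(-38) = ((-22 - 1*1)*(1 - 2))*(-38) = ((-22 - 1)*(-1))*(-38) = -23*(-1)*(-38) = 23*(-38) = -874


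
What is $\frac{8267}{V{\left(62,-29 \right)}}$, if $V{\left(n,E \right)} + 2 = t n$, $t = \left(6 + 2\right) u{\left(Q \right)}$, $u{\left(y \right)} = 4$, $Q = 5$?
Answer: $\frac{8267}{1982} \approx 4.171$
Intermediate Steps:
$t = 32$ ($t = \left(6 + 2\right) 4 = 8 \cdot 4 = 32$)
$V{\left(n,E \right)} = -2 + 32 n$
$\frac{8267}{V{\left(62,-29 \right)}} = \frac{8267}{-2 + 32 \cdot 62} = \frac{8267}{-2 + 1984} = \frac{8267}{1982}$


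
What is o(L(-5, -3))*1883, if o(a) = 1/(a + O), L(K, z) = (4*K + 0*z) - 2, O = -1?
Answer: -1883/23 ≈ -81.870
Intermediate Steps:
L(K, z) = -2 + 4*K (L(K, z) = (4*K + 0) - 2 = 4*K - 2 = -2 + 4*K)
o(a) = 1/(-1 + a) (o(a) = 1/(a - 1) = 1/(-1 + a))
o(L(-5, -3))*1883 = 1883/(-1 + (-2 + 4*(-5))) = 1883/(-1 + (-2 - 20)) = 1883/(-1 - 22) = 1883/(-23) = -1/23*1883 = -1883/23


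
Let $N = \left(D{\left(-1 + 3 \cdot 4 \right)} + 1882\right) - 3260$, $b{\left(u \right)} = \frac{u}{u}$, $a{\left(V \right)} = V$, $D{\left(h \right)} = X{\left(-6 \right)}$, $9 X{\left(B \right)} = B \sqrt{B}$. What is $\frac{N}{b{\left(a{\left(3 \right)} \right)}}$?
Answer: $-1378 - \frac{2 i \sqrt{6}}{3} \approx -1378.0 - 1.633 i$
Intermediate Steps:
$X{\left(B \right)} = \frac{B^{\frac{3}{2}}}{9}$ ($X{\left(B \right)} = \frac{B \sqrt{B}}{9} = \frac{B^{\frac{3}{2}}}{9}$)
$D{\left(h \right)} = - \frac{2 i \sqrt{6}}{3}$ ($D{\left(h \right)} = \frac{\left(-6\right)^{\frac{3}{2}}}{9} = \frac{\left(-6\right) i \sqrt{6}}{9} = - \frac{2 i \sqrt{6}}{3}$)
$b{\left(u \right)} = 1$
$N = -1378 - \frac{2 i \sqrt{6}}{3}$ ($N = \left(- \frac{2 i \sqrt{6}}{3} + 1882\right) - 3260 = \left(1882 - \frac{2 i \sqrt{6}}{3}\right) - 3260 = -1378 - \frac{2 i \sqrt{6}}{3} \approx -1378.0 - 1.633 i$)
$\frac{N}{b{\left(a{\left(3 \right)} \right)}} = \frac{-1378 - \frac{2 i \sqrt{6}}{3}}{1} = \left(-1378 - \frac{2 i \sqrt{6}}{3}\right) 1 = -1378 - \frac{2 i \sqrt{6}}{3}$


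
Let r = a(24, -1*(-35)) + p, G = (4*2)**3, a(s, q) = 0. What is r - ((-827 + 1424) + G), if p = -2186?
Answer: -3295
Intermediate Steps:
G = 512 (G = 8**3 = 512)
r = -2186 (r = 0 - 2186 = -2186)
r - ((-827 + 1424) + G) = -2186 - ((-827 + 1424) + 512) = -2186 - (597 + 512) = -2186 - 1*1109 = -2186 - 1109 = -3295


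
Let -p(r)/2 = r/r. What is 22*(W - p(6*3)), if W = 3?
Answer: 110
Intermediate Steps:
p(r) = -2 (p(r) = -2*r/r = -2*1 = -2)
22*(W - p(6*3)) = 22*(3 - 1*(-2)) = 22*(3 + 2) = 22*5 = 110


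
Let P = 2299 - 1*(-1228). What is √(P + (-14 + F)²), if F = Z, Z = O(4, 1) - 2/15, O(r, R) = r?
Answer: √816679/15 ≈ 60.247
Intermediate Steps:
P = 3527 (P = 2299 + 1228 = 3527)
Z = 58/15 (Z = 4 - 2/15 = 58/15 ≈ 3.8667)
F = 58/15 ≈ 3.8667
√(P + (-14 + F)²) = √(3527 + (-14 + 58/15)²) = √(3527 + (-152/15)²) = √(3527 + 23104/225) = √(816679/225) = √816679/15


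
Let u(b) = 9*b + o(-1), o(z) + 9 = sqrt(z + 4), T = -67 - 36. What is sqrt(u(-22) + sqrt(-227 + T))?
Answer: sqrt(-207 + sqrt(3) + I*sqrt(330)) ≈ 0.63335 + 14.341*I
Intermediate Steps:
T = -103
o(z) = -9 + sqrt(4 + z) (o(z) = -9 + sqrt(z + 4) = -9 + sqrt(4 + z))
u(b) = -9 + sqrt(3) + 9*b (u(b) = 9*b + (-9 + sqrt(4 - 1)) = 9*b + (-9 + sqrt(3)) = -9 + sqrt(3) + 9*b)
sqrt(u(-22) + sqrt(-227 + T)) = sqrt((-9 + sqrt(3) + 9*(-22)) + sqrt(-227 - 103)) = sqrt((-9 + sqrt(3) - 198) + sqrt(-330)) = sqrt((-207 + sqrt(3)) + I*sqrt(330)) = sqrt(-207 + sqrt(3) + I*sqrt(330))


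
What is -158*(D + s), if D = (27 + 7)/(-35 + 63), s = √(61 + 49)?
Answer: -1343/7 - 158*√110 ≈ -1849.0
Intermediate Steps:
s = √110 ≈ 10.488
D = 17/14 (D = 34/28 = 34*(1/28) = 17/14 ≈ 1.2143)
-158*(D + s) = -158*(17/14 + √110) = -1343/7 - 158*√110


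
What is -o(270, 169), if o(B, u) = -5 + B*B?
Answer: -72895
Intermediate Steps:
o(B, u) = -5 + B²
-o(270, 169) = -(-5 + 270²) = -(-5 + 72900) = -1*72895 = -72895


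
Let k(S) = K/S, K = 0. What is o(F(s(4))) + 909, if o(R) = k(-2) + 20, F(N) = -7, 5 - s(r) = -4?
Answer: 929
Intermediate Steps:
s(r) = 9 (s(r) = 5 - 1*(-4) = 5 + 4 = 9)
k(S) = 0 (k(S) = 0/S = 0)
o(R) = 20 (o(R) = 0 + 20 = 20)
o(F(s(4))) + 909 = 20 + 909 = 929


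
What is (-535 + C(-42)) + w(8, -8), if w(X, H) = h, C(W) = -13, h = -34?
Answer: -582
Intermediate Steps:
w(X, H) = -34
(-535 + C(-42)) + w(8, -8) = (-535 - 13) - 34 = -548 - 34 = -582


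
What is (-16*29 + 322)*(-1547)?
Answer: 219674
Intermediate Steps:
(-16*29 + 322)*(-1547) = (-464 + 322)*(-1547) = -142*(-1547) = 219674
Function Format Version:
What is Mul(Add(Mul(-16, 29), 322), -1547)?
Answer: 219674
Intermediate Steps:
Mul(Add(Mul(-16, 29), 322), -1547) = Mul(Add(-464, 322), -1547) = Mul(-142, -1547) = 219674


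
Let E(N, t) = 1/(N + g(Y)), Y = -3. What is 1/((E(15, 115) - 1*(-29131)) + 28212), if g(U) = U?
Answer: 12/688117 ≈ 1.7439e-5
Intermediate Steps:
E(N, t) = 1/(-3 + N) (E(N, t) = 1/(N - 3) = 1/(-3 + N))
1/((E(15, 115) - 1*(-29131)) + 28212) = 1/((1/(-3 + 15) - 1*(-29131)) + 28212) = 1/((1/12 + 29131) + 28212) = 1/(349573/12 + 28212) = 1/(688117/12) = 12/688117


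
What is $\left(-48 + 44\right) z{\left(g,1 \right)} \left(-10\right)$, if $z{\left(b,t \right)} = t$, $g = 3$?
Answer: $40$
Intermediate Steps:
$\left(-48 + 44\right) z{\left(g,1 \right)} \left(-10\right) = \left(-48 + 44\right) 1 \left(-10\right) = \left(-4\right) 1 \left(-10\right) = \left(-4\right) \left(-10\right) = 40$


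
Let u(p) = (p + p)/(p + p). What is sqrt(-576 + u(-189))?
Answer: 5*I*sqrt(23) ≈ 23.979*I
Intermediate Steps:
u(p) = 1 (u(p) = (2*p)/((2*p)) = (2*p)*(1/(2*p)) = 1)
sqrt(-576 + u(-189)) = sqrt(-576 + 1) = sqrt(-575) = 5*I*sqrt(23)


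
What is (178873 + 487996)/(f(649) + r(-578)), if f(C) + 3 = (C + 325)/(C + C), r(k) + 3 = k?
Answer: -432797981/378529 ≈ -1143.4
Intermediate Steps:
r(k) = -3 + k
f(C) = -3 + (325 + C)/(2*C) (f(C) = -3 + (C + 325)/(C + C) = -3 + (325 + C)/((2*C)) = -3 + (325 + C)*(1/(2*C)) = -3 + (325 + C)/(2*C))
(178873 + 487996)/(f(649) + r(-578)) = (178873 + 487996)/((5/2)*(65 - 1*649)/649 + (-3 - 578)) = 666869/((5/2)*(1/649)*(65 - 649) - 581) = 666869/((5/2)*(1/649)*(-584) - 581) = 666869/(-1460/649 - 581) = 666869/(-378529/649) = 666869*(-649/378529) = -432797981/378529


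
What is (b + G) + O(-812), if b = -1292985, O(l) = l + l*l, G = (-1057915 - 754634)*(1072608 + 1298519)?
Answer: -4297784507176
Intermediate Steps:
G = -4297783872723 (G = -1812549*2371127 = -4297783872723)
O(l) = l + l**2
(b + G) + O(-812) = (-1292985 - 4297783872723) - 812*(1 - 812) = -4297785165708 - 812*(-811) = -4297785165708 + 658532 = -4297784507176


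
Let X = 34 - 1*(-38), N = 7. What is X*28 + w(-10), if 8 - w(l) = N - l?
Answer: 2007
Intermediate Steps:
w(l) = 1 + l (w(l) = 8 - (7 - l) = 8 + (-7 + l) = 1 + l)
X = 72 (X = 34 + 38 = 72)
X*28 + w(-10) = 72*28 + (1 - 10) = 2016 - 9 = 2007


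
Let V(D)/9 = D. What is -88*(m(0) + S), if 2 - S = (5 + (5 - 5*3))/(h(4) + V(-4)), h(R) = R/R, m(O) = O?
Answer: -1144/7 ≈ -163.43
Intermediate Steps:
h(R) = 1
V(D) = 9*D
S = 13/7 (S = 2 - (5 + (5 - 5*3))/(1 + 9*(-4)) = 2 - (5 + (5 - 15))/(1 - 36) = 2 - (5 - 10)/(-35) = 2 - (-5)*(-1)/35 = 2 - 1*⅐ = 2 - ⅐ = 13/7 ≈ 1.8571)
-88*(m(0) + S) = -88*(0 + 13/7) = -88*13/7 = -1144/7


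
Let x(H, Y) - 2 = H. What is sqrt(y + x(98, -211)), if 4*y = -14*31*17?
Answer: I*sqrt(6978)/2 ≈ 41.767*I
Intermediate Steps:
y = -3689/2 (y = (-14*31*17)/4 = (-434*17)/4 = (1/4)*(-7378) = -3689/2 ≈ -1844.5)
x(H, Y) = 2 + H
sqrt(y + x(98, -211)) = sqrt(-3689/2 + (2 + 98)) = sqrt(-3689/2 + 100) = sqrt(-3489/2) = I*sqrt(6978)/2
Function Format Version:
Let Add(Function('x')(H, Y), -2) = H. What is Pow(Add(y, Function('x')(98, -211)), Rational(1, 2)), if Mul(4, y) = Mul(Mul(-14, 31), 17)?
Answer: Mul(Rational(1, 2), I, Pow(6978, Rational(1, 2))) ≈ Mul(41.767, I)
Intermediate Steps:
y = Rational(-3689, 2) (y = Mul(Rational(1, 4), Mul(Mul(-14, 31), 17)) = Mul(Rational(1, 4), Mul(-434, 17)) = Mul(Rational(1, 4), -7378) = Rational(-3689, 2) ≈ -1844.5)
Function('x')(H, Y) = Add(2, H)
Pow(Add(y, Function('x')(98, -211)), Rational(1, 2)) = Pow(Add(Rational(-3689, 2), Add(2, 98)), Rational(1, 2)) = Pow(Add(Rational(-3689, 2), 100), Rational(1, 2)) = Pow(Rational(-3489, 2), Rational(1, 2)) = Mul(Rational(1, 2), I, Pow(6978, Rational(1, 2)))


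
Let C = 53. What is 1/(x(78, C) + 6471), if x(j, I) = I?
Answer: 1/6524 ≈ 0.00015328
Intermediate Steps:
1/(x(78, C) + 6471) = 1/(53 + 6471) = 1/6524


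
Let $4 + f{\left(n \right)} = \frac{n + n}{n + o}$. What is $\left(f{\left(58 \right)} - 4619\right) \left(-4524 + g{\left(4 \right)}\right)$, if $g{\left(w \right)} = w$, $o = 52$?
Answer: $\frac{229803128}{11} \approx 2.0891 \cdot 10^{7}$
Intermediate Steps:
$f{\left(n \right)} = -4 + \frac{2 n}{52 + n}$ ($f{\left(n \right)} = -4 + \frac{n + n}{n + 52} = -4 + \frac{2 n}{52 + n}$)
$\left(f{\left(58 \right)} - 4619\right) \left(-4524 + g{\left(4 \right)}\right) = \left(\frac{2 \left(-104 - 58\right)}{52 + 58} - 4619\right) \left(-4524 + 4\right) = \left(\frac{2 \left(-104 - 58\right)}{110} - 4619\right) \left(-4520\right) = \left(2 \cdot \frac{1}{110} \left(-162\right) - 4619\right) \left(-4520\right) = \left(- \frac{162}{55} - 4619\right) \left(-4520\right) = \left(- \frac{254207}{55}\right) \left(-4520\right) = \frac{229803128}{11}$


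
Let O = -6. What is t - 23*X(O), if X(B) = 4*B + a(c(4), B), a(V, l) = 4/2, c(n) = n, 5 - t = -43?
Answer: 554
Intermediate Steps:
t = 48 (t = 5 - 1*(-43) = 5 + 43 = 48)
a(V, l) = 2 (a(V, l) = 4*(½) = 2)
X(B) = 2 + 4*B (X(B) = 4*B + 2 = 2 + 4*B)
t - 23*X(O) = 48 - 23*(2 + 4*(-6)) = 48 - 23*(2 - 24) = 48 - 23*(-22) = 48 + 506 = 554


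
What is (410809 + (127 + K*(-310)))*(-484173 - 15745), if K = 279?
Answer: -162196395428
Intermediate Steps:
(410809 + (127 + K*(-310)))*(-484173 - 15745) = (410809 + (127 + 279*(-310)))*(-484173 - 15745) = (410809 + (127 - 86490))*(-499918) = (410809 - 86363)*(-499918) = 324446*(-499918) = -162196395428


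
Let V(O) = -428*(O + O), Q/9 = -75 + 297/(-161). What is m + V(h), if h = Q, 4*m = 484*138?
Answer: 98002266/161 ≈ 6.0871e+5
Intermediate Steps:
Q = -111348/161 (Q = 9*(-75 + 297/(-161)) = 9*(-75 + 297*(-1/161)) = 9*(-75 - 297/161) = 9*(-12372/161) = -111348/161 ≈ -691.60)
m = 16698 (m = (484*138)/4 = (¼)*66792 = 16698)
h = -111348/161 ≈ -691.60
V(O) = -856*O
m + V(h) = 16698 - 856*(-111348/161) = 16698 + 95313888/161 = 98002266/161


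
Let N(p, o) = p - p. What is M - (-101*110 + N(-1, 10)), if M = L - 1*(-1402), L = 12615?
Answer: 25127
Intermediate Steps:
N(p, o) = 0
M = 14017 (M = 12615 - 1*(-1402) = 12615 + 1402 = 14017)
M - (-101*110 + N(-1, 10)) = 14017 - (-101*110 + 0) = 14017 - (-11110 + 0) = 14017 - 1*(-11110) = 14017 + 11110 = 25127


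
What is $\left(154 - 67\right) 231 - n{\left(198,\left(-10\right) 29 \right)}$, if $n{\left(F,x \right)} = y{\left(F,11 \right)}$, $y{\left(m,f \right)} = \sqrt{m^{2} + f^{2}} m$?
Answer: $20097 - 10890 \sqrt{13} \approx -19167.0$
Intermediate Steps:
$y{\left(m,f \right)} = m \sqrt{f^{2} + m^{2}}$ ($y{\left(m,f \right)} = \sqrt{f^{2} + m^{2}} m = m \sqrt{f^{2} + m^{2}}$)
$n{\left(F,x \right)} = F \sqrt{121 + F^{2}}$ ($n{\left(F,x \right)} = F \sqrt{11^{2} + F^{2}} = F \sqrt{121 + F^{2}}$)
$\left(154 - 67\right) 231 - n{\left(198,\left(-10\right) 29 \right)} = \left(154 - 67\right) 231 - 198 \sqrt{121 + 198^{2}} = 87 \cdot 231 - 198 \sqrt{121 + 39204} = 20097 - 198 \sqrt{39325} = 20097 - 198 \cdot 55 \sqrt{13} = 20097 - 10890 \sqrt{13}$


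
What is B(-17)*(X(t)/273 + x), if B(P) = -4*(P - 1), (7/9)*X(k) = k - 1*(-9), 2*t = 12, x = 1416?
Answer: 64946664/637 ≈ 1.0196e+5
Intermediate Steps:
t = 6 (t = (1/2)*12 = 6)
X(k) = 81/7 + 9*k/7 (X(k) = 9*(k - 1*(-9))/7 = 9*(k + 9)/7 = 9*(9 + k)/7 = 81/7 + 9*k/7)
B(P) = 4 - 4*P (B(P) = -4*(-1 + P) = 4 - 4*P)
B(-17)*(X(t)/273 + x) = (4 - 4*(-17))*((81/7 + (9/7)*6)/273 + 1416) = (4 + 68)*((81/7 + 54/7)*(1/273) + 1416) = 72*((135/7)*(1/273) + 1416) = 72*(45/637 + 1416) = 72*(902037/637) = 64946664/637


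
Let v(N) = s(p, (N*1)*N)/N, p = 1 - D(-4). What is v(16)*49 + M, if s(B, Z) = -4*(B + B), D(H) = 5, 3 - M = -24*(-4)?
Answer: 5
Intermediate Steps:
M = -93 (M = 3 - (-24)*(-4) = 3 - 1*96 = 3 - 96 = -93)
p = -4 (p = 1 - 1*5 = 1 - 5 = -4)
s(B, Z) = -8*B
v(N) = 32/N (v(N) = (-8*(-4))/N = 32/N)
v(16)*49 + M = (32/16)*49 - 93 = (32*(1/16))*49 - 93 = 2*49 - 93 = 98 - 93 = 5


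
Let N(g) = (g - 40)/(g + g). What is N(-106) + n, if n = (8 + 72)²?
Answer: 678473/106 ≈ 6400.7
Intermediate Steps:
N(g) = (-40 + g)/(2*g) (N(g) = (-40 + g)/((2*g)) = (-40 + g)*(1/(2*g)) = (-40 + g)/(2*g))
n = 6400 (n = 80² = 6400)
N(-106) + n = (½)*(-40 - 106)/(-106) + 6400 = (½)*(-1/106)*(-146) + 6400 = 73/106 + 6400 = 678473/106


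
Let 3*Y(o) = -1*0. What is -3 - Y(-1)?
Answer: -3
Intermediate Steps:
Y(o) = 0 (Y(o) = (-1*0)/3 = (⅓)*0 = 0)
-3 - Y(-1) = -3 - 1*0 = -3 + 0 = -3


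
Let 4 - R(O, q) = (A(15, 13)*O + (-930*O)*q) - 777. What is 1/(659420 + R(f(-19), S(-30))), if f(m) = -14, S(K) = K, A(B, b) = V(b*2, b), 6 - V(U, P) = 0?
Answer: 1/1050885 ≈ 9.5158e-7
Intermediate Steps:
V(U, P) = 6 (V(U, P) = 6 - 1*0 = 6 + 0 = 6)
A(B, b) = 6
R(O, q) = 781 - 6*O + 930*O*q (R(O, q) = 4 - ((6*O + (-930*O)*q) - 777) = 4 - ((6*O - 930*O*q) - 777) = 4 - (-777 + 6*O - 930*O*q) = 4 + (777 - 6*O + 930*O*q) = 781 - 6*O + 930*O*q)
1/(659420 + R(f(-19), S(-30))) = 1/(659420 + (781 - 6*(-14) + 930*(-14)*(-30))) = 1/(659420 + (781 + 84 + 390600)) = 1/(659420 + 391465) = 1/1050885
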